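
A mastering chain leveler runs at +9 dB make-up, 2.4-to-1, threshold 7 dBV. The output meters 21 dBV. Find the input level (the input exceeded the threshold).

19 dBV

Remove make-up: 21 − 9 = 12 dBV.
That's 5 dB above the 7 dBV threshold.
Undo the ratio: input overshoot = 5 × 2.4 = 12 dB, giving input = 19 dBV.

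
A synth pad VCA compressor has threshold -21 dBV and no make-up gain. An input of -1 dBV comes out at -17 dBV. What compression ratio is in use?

5:1

Input overshoot = -1 − (-21) = 20 dB; output overshoot = -17 − (-21) = 4 dB.
Ratio = 20 / 4 = 5.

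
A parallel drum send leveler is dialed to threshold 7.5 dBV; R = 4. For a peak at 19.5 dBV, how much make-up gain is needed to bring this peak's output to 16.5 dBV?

6 dB

The peak compresses to 7.5 + 12/4 = 10.5 dBV.
To reach 16.5 dBV requires 16.5 − 10.5 = 6 dB of make-up.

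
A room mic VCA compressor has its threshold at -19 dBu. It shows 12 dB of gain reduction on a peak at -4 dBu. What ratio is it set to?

5:1

Input overshoot = -4 − (-19) = 15 dB.
Output overshoot = 15 − 12 = 3 dB.
Ratio = input overshoot / output overshoot = 15 / 3 = 5.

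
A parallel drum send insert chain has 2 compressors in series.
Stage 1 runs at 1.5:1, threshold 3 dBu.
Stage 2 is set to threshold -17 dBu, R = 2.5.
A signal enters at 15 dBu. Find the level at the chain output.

-5.8 dBu

Stage 1: 15 dBu is 12 dB over 3 dBu; at 1.5:1 that becomes 8 dB over, giving 11 dBu.
Stage 2: overshoot 28 dB → 28/2.5 = 11.2 dB → -5.8 dBu.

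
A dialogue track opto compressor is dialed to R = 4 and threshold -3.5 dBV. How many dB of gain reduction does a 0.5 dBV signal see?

0.5 dBV exceeds the threshold by 4 dB.
A 4:1 ratio leaves 1 dB of that excess.
Gain reduction = 4 − 1 = 3 dB.

3 dB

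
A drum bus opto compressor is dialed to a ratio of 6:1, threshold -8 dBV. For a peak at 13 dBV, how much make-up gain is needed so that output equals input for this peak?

Without make-up, output = threshold + overshoot/6 = -8 + 3.5 = -4.5 dBV.
Gap to target: 17.5 dB.

17.5 dB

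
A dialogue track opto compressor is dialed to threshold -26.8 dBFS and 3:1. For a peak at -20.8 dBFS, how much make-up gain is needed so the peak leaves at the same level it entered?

Overshoot 6 dB → 6/3 = 2 dB after compression, so the compressed level is -26.8 + 2 = -24.8 dBFS.
Make-up = target − compressed = -20.8 − (-24.8) = 4 dB.

4 dB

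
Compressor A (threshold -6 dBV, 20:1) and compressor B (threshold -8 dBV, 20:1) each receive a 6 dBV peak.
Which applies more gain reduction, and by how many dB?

B, by 1.9 dB

A: GR = 12 − 12/20 = 11.4 dB.
B: GR = 14 − 14/20 = 13.3 dB.
Difference: 1.9 dB in favour of B.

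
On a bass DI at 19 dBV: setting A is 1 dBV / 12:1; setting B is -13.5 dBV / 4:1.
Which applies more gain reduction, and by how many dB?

B, by 7.875 dB

A: GR = 18 − 18/12 = 16.5 dB.
B: GR = 32.5 − 32.5/4 = 24.375 dB.
Difference: 7.875 dB in favour of B.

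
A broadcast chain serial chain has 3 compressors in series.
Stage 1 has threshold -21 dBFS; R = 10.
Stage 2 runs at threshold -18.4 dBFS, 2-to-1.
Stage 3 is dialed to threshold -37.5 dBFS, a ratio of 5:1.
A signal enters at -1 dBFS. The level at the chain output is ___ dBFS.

Stage 1: 20 dB above -21 dBFS, reduced 10:1 to 2 dB above → -19 dBFS.
Stage 2: -19 dBFS ≤ -18.4 dBFS, so stage 2 doesn't engage; output -19 dBFS.
Stage 3: overshoot 18.5 dB → 18.5/5 = 3.7 dB → -33.8 dBFS.

-33.8 dBFS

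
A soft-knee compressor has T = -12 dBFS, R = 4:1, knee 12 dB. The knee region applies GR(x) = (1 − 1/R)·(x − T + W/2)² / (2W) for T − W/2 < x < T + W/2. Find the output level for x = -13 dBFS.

x − T + W/2 = -13 − (-12) + 6 = 5.
GR = (1 − 1/4) × 5² / 24 = 0.75 × 25 / 24 = 0.78125 dB.
Output = -13 − 0.78125 = -13.78125 dBFS.

-13.78125 dBFS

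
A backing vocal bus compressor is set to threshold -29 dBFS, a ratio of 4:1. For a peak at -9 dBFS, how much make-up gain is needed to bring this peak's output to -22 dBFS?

Without make-up, output = threshold + overshoot/4 = -29 + 5 = -24 dBFS.
Gap to target: 2 dB.

2 dB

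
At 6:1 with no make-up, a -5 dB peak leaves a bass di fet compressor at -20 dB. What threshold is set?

Gain reduction = -5 − (-20) = 15 dB; output overshoot = GR / (R − 1) = 15 / 5 = 3 dB.
Threshold = output − output overshoot = -20 − 3 = -23 dB.

-23 dB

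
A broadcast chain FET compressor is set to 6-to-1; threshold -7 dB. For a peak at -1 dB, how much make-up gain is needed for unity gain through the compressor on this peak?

Without make-up, output = threshold + overshoot/6 = -7 + 1 = -6 dB.
Gap to target: 5 dB.

5 dB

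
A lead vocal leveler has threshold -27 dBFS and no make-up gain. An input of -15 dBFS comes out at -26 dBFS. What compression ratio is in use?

12:1

Input overshoot = -15 − (-27) = 12 dB; output overshoot = -26 − (-27) = 1 dB.
Ratio = 12 / 1 = 12.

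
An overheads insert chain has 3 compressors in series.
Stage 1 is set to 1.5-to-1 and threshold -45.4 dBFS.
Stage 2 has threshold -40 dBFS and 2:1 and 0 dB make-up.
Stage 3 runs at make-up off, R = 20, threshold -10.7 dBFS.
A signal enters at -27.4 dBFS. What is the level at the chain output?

-36.7 dBFS

Stage 1: overshoot 18 dB → 18/1.5 = 12 dB → -33.4 dBFS.
Stage 2: -33.4 dBFS is 6.6 dB over -40 dBFS; at 2:1 that becomes 3.3 dB over, giving -36.7 dBFS.
Stage 3: below threshold (-36.7 ≤ -10.7); passes unchanged; output -36.7 dBFS.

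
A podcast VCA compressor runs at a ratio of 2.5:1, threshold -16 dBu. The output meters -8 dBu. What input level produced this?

Post-compression overshoot = -8 − (-16) = 8 dB.
Undo the ratio: input overshoot = 8 × 2.5 = 20 dB, giving input = 4 dBu.

4 dBu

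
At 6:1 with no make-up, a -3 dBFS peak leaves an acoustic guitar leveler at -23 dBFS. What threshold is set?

Let T be the threshold. Output overshoot = (input overshoot)/R, so -23 − T = (-3 − T)/6.
6·(-23 − T) = -3 − T → 5·T = -138 − (-3) = -135.
T = -135/5 = -27 dBFS.

-27 dBFS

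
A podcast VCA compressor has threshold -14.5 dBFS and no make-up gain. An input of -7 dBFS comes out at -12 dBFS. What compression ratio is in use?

Input overshoot = -7 − (-14.5) = 7.5 dB; output overshoot = -12 − (-14.5) = 2.5 dB.
Ratio = 7.5 / 2.5 = 3.

3:1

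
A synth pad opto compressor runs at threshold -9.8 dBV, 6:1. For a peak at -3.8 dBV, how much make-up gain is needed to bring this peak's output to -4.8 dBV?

4 dB

Overshoot 6 dB → 6/6 = 1 dB after compression, so the compressed level is -9.8 + 1 = -8.8 dBV.
Make-up = target − compressed = -4.8 − (-8.8) = 4 dB.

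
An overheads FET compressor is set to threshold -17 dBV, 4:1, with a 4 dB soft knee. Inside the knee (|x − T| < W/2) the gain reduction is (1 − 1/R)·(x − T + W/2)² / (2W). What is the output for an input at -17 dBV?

-17.375 dBV

x − T + W/2 = -17 − (-17) + 2 = 2.
GR = (1 − 1/4) × 2² / 8 = 0.75 × 4 / 8 = 0.375 dB.
Output = -17 − 0.375 = -17.375 dBV.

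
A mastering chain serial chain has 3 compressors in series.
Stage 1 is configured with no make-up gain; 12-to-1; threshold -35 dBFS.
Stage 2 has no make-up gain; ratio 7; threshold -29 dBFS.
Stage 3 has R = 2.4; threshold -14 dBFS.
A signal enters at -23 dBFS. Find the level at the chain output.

Stage 1: -23 dBFS is 12 dB over -35 dBFS; at 12:1 that becomes 1 dB over, giving -34 dBFS.
Stage 2: -34 dBFS ≤ -29 dBFS, so stage 2 doesn't engage; output -34 dBFS.
Stage 3: -34 dBFS ≤ -14 dBFS, so stage 3 doesn't engage; output -34 dBFS.

-34 dBFS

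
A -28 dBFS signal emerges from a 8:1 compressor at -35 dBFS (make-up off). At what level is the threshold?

Let T be the threshold. Output overshoot = (input overshoot)/R, so -35 − T = (-28 − T)/8.
8·(-35 − T) = -28 − T → 7·T = -280 − (-28) = -252.
T = -252/7 = -36 dBFS.

-36 dBFS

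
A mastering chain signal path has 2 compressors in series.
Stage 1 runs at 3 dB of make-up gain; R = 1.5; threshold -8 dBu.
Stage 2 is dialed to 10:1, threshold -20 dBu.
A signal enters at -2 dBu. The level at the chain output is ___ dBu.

Stage 1: 6 dB above -8 dBu, reduced 1.5:1 to 4 dB above → -4 dBu; +3 dB make-up → -1 dBu.
Stage 2: 19 dB above -20 dBu, reduced 10:1 to 1.9 dB above → -18.1 dBu.

-18.1 dBu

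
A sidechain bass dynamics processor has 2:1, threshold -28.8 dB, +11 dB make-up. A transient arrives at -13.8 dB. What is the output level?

-10.3 dB

-13.8 dB sits 15 dB over threshold.
At 2:1 the overshoot is divided by 2, leaving 7.5 dB above threshold.
That puts the output at -21.3 dB; make-up adds 11 dB, giving -10.3 dB.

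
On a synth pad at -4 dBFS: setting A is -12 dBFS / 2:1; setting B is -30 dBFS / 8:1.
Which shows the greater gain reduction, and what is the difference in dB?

A: overshoot 8 dB → output overshoot 4 dB → GR 4 dB.
B: overshoot 26 dB → output overshoot 3.25 dB → GR 22.75 dB.
B applies 18.75 dB more gain reduction.

B, by 18.75 dB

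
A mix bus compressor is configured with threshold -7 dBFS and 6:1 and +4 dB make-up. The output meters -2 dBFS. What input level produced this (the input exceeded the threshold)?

-1 dBFS

Stripping the +4 dB make-up gives -6 dBFS at the gain stage.
Post-compression overshoot = -6 − (-7) = 1 dB.
Input overshoot = R × output overshoot = 6 dB → input = -7 + 6 = -1 dBFS.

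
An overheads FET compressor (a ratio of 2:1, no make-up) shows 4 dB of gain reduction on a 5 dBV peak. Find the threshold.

-3 dBV

Input is 8 dB above T (since output overshoot × R = input overshoot: (1 − T)·2 = 5 − T gives T = -3 dBV).
Check: -3 + (5 − (-3))/2 = -3 + 4 = 1 dBV. ✓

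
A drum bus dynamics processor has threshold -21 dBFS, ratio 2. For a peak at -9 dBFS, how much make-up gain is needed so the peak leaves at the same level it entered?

6 dB

The peak compresses to -21 + 12/2 = -15 dBFS.
To reach -9 dBFS requires -9 − (-15) = 6 dB of make-up.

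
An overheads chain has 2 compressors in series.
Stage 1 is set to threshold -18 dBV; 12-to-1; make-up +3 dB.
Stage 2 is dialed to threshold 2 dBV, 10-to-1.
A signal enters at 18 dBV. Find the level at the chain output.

Stage 1: 18 dBV is 36 dB over -18 dBV; at 12:1 that becomes 3 dB over, giving -15 dBV; +3 dB make-up → -12 dBV.
Stage 2: below threshold (-12 ≤ 2); passes unchanged; output -12 dBV.

-12 dBV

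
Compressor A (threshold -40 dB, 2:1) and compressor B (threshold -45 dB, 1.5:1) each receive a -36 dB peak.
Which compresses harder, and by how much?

A: overshoot 4 dB → output overshoot 2 dB → GR 2 dB.
B: overshoot 9 dB → output overshoot 6 dB → GR 3 dB.
Difference: 1 dB in favour of B.

B, by 1 dB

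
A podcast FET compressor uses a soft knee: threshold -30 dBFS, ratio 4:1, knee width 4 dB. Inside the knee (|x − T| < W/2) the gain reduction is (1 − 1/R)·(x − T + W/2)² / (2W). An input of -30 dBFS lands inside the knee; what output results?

-30.375 dBFS

x − T + W/2 = -30 − (-30) + 2 = 2.
GR = (1 − 1/4) × 2² / 8 = 0.75 × 4 / 8 = 0.375 dB.
Output = -30 − 0.375 = -30.375 dBFS.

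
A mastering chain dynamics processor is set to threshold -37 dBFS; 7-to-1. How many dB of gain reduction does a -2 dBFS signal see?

The signal is 35 dB above threshold.
A 7:1 ratio leaves 5 dB of that excess.
So the signal is attenuated by 35 − 5 = 30 dB.

30 dB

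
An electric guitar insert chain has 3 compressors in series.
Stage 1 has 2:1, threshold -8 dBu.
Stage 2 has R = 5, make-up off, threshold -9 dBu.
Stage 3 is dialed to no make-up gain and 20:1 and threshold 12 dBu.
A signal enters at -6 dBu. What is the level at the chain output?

-8.6 dBu

Stage 1: overshoot 2 dB → 2/2 = 1 dB → -7 dBu.
Stage 2: 2 dB above -9 dBu, reduced 5:1 to 0.4 dB above → -8.6 dBu.
Stage 3: below threshold (-8.6 ≤ 12); passes unchanged; output -8.6 dBu.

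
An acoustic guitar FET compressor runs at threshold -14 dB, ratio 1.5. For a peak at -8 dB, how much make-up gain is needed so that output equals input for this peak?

2 dB

The peak compresses to -14 + 6/1.5 = -10 dB.
To reach -8 dB requires -8 − (-10) = 2 dB of make-up.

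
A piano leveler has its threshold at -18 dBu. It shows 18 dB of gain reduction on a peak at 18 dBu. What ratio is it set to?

Input overshoot = 18 − (-18) = 36 dB.
Output overshoot = 36 − 18 = 18 dB.
Ratio = input overshoot / output overshoot = 36 / 18 = 2.

2:1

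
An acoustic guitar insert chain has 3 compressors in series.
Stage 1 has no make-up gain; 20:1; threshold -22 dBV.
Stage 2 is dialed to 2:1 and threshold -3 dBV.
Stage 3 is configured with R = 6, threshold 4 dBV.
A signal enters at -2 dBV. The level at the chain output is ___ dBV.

-21 dBV

Stage 1: 20 dB above -22 dBV, reduced 20:1 to 1 dB above → -21 dBV.
Stage 2: below threshold (-21 ≤ -3); passes unchanged; output -21 dBV.
Stage 3: below threshold (-21 ≤ 4); passes unchanged; output -21 dBV.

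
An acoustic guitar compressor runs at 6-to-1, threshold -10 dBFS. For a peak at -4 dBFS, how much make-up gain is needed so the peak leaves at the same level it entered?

Without make-up, output = threshold + overshoot/6 = -10 + 1 = -9 dBFS.
Gap to target: 5 dB.

5 dB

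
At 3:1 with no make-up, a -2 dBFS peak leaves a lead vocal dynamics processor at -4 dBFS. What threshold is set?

Let T be the threshold. Output overshoot = (input overshoot)/R, so -4 − T = (-2 − T)/3.
3·(-4 − T) = -2 − T → 2·T = -12 − (-2) = -10.
T = -10/2 = -5 dBFS.

-5 dBFS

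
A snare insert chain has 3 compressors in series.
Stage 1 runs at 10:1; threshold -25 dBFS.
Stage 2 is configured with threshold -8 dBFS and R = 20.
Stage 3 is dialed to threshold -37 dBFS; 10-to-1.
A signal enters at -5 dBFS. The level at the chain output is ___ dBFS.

-35.6 dBFS

Stage 1: -5 dBFS is 20 dB over -25 dBFS; at 10:1 that becomes 2 dB over, giving -23 dBFS.
Stage 2: -23 dBFS is at or below the -8 dBFS threshold — no compression; output -23 dBFS.
Stage 3: overshoot 14 dB → 14/10 = 1.4 dB → -35.6 dBFS.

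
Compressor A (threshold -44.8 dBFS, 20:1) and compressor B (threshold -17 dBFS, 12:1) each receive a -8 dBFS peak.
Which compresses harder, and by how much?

A: overshoot 36.8 dB → output overshoot 1.84 dB → GR 34.96 dB.
B: overshoot 9 dB → output overshoot 0.75 dB → GR 8.25 dB.
A reduces 26.71 dB more.

A, by 26.71 dB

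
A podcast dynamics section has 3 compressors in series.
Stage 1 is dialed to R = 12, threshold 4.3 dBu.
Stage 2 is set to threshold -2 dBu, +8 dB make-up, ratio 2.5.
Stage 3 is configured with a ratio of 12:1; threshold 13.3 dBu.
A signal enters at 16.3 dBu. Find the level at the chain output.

Stage 1: 16.3 dBu is 12 dB over 4.3 dBu; at 12:1 that becomes 1 dB over, giving 5.3 dBu.
Stage 2: overshoot 7.3 dB → 7.3/2.5 = 2.92 dB → 0.92 dBu; +8 dB make-up → 8.92 dBu.
Stage 3: 8.92 dBu ≤ 13.3 dBu, so stage 3 doesn't engage; output 8.92 dBu.

8.92 dBu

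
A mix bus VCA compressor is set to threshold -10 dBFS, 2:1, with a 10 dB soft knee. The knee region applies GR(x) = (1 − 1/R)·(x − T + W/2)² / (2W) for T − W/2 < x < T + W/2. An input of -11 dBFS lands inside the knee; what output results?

x − T + W/2 = -11 − (-10) + 5 = 4.
GR = (1 − 1/2) × 4² / 20 = 0.5 × 16 / 20 = 0.4 dB.
Output = -11 − 0.4 = -11.4 dBFS.

-11.4 dBFS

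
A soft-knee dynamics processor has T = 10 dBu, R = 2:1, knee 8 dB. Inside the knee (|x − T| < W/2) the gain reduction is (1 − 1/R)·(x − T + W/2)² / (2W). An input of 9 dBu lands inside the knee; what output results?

8.71875 dBu

x − T + W/2 = 9 − 10 + 4 = 3.
GR = (1 − 1/2) × 3² / 16 = 0.5 × 9 / 16 = 0.28125 dB.
Output = 9 − 0.28125 = 8.71875 dBu.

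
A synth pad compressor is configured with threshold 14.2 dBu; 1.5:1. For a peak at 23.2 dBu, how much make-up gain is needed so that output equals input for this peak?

3 dB

The peak compresses to 14.2 + 9/1.5 = 20.2 dBu.
To reach 23.2 dBu requires 23.2 − 20.2 = 3 dB of make-up.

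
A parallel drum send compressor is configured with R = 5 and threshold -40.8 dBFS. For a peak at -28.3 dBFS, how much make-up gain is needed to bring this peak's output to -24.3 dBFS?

14 dB

Without make-up, output = threshold + overshoot/5 = -40.8 + 2.5 = -38.3 dBFS.
Gap to target: 14 dB.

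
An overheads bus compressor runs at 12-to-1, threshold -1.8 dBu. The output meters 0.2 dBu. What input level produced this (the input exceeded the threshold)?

22.2 dBu

That's 2 dB above the -1.8 dBu threshold.
Input overshoot = R × output overshoot = 24 dB → input = -1.8 + 24 = 22.2 dBu.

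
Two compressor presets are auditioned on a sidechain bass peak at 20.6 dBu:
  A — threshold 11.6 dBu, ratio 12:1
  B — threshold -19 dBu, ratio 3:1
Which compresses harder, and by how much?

B, by 18.15 dB

A: 9 dB over, compressed to 0.75 dB over, so 8.25 dB of GR.
B: 39.6 dB over, compressed to 13.2 dB over, so 26.4 dB of GR.
Difference: 18.15 dB in favour of B.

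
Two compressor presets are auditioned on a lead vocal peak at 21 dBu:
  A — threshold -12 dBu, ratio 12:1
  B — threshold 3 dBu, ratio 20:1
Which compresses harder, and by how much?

A, by 13.15 dB

A: 33 dB over, compressed to 2.75 dB over, so 30.25 dB of GR.
B: 18 dB over, compressed to 0.9 dB over, so 17.1 dB of GR.
Difference: 13.15 dB in favour of A.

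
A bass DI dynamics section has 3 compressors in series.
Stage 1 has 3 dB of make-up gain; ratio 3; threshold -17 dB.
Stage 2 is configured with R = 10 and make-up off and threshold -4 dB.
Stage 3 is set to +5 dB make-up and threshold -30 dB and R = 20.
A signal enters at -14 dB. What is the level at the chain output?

-24.15 dB

Stage 1: 3 dB above -17 dB, reduced 3:1 to 1 dB above → -16 dB; +3 dB make-up → -13 dB.
Stage 2: below threshold (-13 ≤ -4); passes unchanged; output -13 dB.
Stage 3: 17 dB above -30 dB, reduced 20:1 to 0.85 dB above → -29.15 dB; +5 dB make-up → -24.15 dB.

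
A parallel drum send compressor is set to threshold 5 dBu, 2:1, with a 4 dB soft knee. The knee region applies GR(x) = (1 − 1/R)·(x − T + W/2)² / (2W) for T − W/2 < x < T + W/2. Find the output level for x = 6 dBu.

x − T + W/2 = 6 − 5 + 2 = 3.
GR = (1 − 1/2) × 3² / 8 = 0.5 × 9 / 8 = 0.5625 dB.
Output = 6 − 0.5625 = 5.4375 dBu.

5.4375 dBu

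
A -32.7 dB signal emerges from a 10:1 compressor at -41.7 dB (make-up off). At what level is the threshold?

Input is 10 dB above T (since output overshoot × R = input overshoot: (-41.7 − T)·10 = -32.7 − T gives T = -42.7 dB).
Check: -42.7 + (-32.7 − (-42.7))/10 = -42.7 + 1 = -41.7 dB. ✓

-42.7 dB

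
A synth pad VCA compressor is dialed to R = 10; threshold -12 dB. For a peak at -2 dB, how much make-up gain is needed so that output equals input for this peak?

Overshoot 10 dB → 10/10 = 1 dB after compression, so the compressed level is -12 + 1 = -11 dB.
Make-up = target − compressed = -2 − (-11) = 9 dB.

9 dB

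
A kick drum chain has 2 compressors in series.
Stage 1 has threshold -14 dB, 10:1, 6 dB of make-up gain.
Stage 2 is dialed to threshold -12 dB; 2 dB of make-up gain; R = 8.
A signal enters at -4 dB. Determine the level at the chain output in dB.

Stage 1: overshoot 10 dB → 10/10 = 1 dB → -13 dB; +6 dB make-up → -7 dB.
Stage 2: -7 dB is 5 dB over -12 dB; at 8:1 that becomes 0.625 dB over, giving -11.375 dB; +2 dB make-up → -9.375 dB.

-9.375 dB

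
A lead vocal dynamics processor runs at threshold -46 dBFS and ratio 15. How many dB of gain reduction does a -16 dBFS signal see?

28 dB

-16 dBFS exceeds the threshold by 30 dB.
After 15:1 compression the overshoot becomes 30/15 = 2 dB.
GR = overshoot in − overshoot out = 30 − 2 = 28 dB.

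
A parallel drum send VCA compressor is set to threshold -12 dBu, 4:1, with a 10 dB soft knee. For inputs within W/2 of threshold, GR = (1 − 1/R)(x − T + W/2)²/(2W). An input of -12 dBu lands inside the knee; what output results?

-12.9375 dBu

x − T + W/2 = -12 − (-12) + 5 = 5.
GR = (1 − 1/4) × 5² / 20 = 0.75 × 25 / 20 = 0.9375 dB.
Output = -12 − 0.9375 = -12.9375 dBu.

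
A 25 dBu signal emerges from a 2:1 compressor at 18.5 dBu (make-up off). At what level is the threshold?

Input is 13 dB above T (since output overshoot × R = input overshoot: (18.5 − T)·2 = 25 − T gives T = 12 dBu).
Check: 12 + (25 − 12)/2 = 12 + 6.5 = 18.5 dBu. ✓

12 dBu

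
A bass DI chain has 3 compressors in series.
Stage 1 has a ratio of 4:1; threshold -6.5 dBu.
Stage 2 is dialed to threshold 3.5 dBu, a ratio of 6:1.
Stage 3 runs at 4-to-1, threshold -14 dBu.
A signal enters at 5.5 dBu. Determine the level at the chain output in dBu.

-11.375 dBu

Stage 1: 12 dB above -6.5 dBu, reduced 4:1 to 3 dB above → -3.5 dBu.
Stage 2: -3.5 dBu ≤ 3.5 dBu, so stage 2 doesn't engage; output -3.5 dBu.
Stage 3: overshoot 10.5 dB → 10.5/4 = 2.625 dB → -11.375 dBu.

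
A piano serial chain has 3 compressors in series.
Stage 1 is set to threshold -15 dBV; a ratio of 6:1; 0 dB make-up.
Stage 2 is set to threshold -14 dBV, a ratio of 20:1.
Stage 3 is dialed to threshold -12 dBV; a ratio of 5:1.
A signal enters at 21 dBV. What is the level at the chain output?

-13.75 dBV

Stage 1: 21 dBV is 36 dB over -15 dBV; at 6:1 that becomes 6 dB over, giving -9 dBV.
Stage 2: 5 dB above -14 dBV, reduced 20:1 to 0.25 dB above → -13.75 dBV.
Stage 3: below threshold (-13.75 ≤ -12); passes unchanged; output -13.75 dBV.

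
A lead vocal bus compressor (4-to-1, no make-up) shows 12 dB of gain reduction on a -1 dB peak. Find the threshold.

Input is 16 dB above T (since output overshoot × R = input overshoot: (-13 − T)·4 = -1 − T gives T = -17 dB).
Check: -17 + (-1 − (-17))/4 = -17 + 4 = -13 dB. ✓

-17 dB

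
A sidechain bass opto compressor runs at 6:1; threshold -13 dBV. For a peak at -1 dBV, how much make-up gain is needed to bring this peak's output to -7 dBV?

The peak compresses to -13 + 12/6 = -11 dBV.
To reach -7 dBV requires -7 − (-11) = 4 dB of make-up.

4 dB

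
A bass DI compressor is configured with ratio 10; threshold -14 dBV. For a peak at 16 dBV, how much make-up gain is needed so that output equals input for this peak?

The peak compresses to -14 + 30/10 = -11 dBV.
To reach 16 dBV requires 16 − (-11) = 27 dB of make-up.

27 dB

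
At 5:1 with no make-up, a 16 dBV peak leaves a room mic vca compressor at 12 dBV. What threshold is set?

Gain reduction = 16 − 12 = 4 dB; output overshoot = GR / (R − 1) = 4 / 4 = 1 dB.
Threshold = output − output overshoot = 12 − 1 = 11 dBV.

11 dBV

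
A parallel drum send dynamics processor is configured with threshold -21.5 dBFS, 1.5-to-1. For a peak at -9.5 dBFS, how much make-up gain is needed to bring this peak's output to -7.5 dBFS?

The peak compresses to -21.5 + 12/1.5 = -13.5 dBFS.
To reach -7.5 dBFS requires -7.5 − (-13.5) = 6 dB of make-up.

6 dB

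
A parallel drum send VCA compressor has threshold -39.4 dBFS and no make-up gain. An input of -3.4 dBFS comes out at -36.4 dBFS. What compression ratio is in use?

Input overshoot = -3.4 − (-39.4) = 36 dB; output overshoot = -36.4 − (-39.4) = 3 dB.
Ratio = 36 / 3 = 12.

12:1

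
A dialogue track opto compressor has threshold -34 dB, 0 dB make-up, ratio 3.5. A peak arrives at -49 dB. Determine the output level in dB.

-49 dB is 15 dB below the -34 dB threshold, so no gain reduction is applied.
Output = input = -49 dB.

-49 dB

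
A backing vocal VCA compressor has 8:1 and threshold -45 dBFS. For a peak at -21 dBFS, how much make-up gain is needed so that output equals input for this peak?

21 dB

The peak compresses to -45 + 24/8 = -42 dBFS.
To reach -21 dBFS requires -21 − (-42) = 21 dB of make-up.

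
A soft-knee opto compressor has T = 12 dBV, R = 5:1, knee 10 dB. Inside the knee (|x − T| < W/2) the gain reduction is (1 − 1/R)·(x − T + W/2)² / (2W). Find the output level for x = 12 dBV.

11 dBV

x − T + W/2 = 12 − 12 + 5 = 5.
GR = (1 − 1/5) × 5² / 20 = 0.8 × 25 / 20 = 1 dB.
Output = 12 − 1 = 11 dBV.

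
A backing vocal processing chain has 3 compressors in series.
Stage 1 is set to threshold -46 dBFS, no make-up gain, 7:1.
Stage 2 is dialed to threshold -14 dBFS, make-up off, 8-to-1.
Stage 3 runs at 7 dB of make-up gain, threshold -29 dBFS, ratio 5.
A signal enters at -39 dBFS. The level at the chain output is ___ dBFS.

Stage 1: overshoot 7 dB → 7/7 = 1 dB → -45 dBFS.
Stage 2: -45 dBFS ≤ -14 dBFS, so stage 2 doesn't engage; output -45 dBFS.
Stage 3: below threshold (-45 ≤ -29); passes unchanged; make-up brings it to -38 dBFS.

-38 dBFS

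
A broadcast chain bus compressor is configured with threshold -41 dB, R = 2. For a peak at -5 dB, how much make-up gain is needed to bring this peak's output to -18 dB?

Overshoot 36 dB → 36/2 = 18 dB after compression, so the compressed level is -41 + 18 = -23 dB.
Make-up = target − compressed = -18 − (-23) = 5 dB.

5 dB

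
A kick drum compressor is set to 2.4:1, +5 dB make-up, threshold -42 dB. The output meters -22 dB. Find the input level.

Stripping the +5 dB make-up gives -27 dB at the gain stage.
Post-compression overshoot = -27 − (-42) = 15 dB.
Before 2.4:1 compression the overshoot was 15 × 2.4 = 36 dB, so input = -42 + 36 = -6 dB.

-6 dB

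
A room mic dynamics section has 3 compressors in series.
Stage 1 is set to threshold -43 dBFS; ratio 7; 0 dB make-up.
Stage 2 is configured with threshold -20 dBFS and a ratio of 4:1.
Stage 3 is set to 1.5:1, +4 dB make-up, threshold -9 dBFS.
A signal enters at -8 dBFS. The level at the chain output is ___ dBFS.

-34 dBFS

Stage 1: 35 dB above -43 dBFS, reduced 7:1 to 5 dB above → -38 dBFS.
Stage 2: -38 dBFS is at or below the -20 dBFS threshold — no compression; output -38 dBFS.
Stage 3: -38 dBFS ≤ -9 dBFS, so stage 3 doesn't engage; make-up brings it to -34 dBFS.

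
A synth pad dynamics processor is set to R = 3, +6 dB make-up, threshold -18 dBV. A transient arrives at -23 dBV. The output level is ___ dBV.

-17 dBV

-23 dBV is 5 dB below the -18 dBV threshold, so no gain reduction is applied.
Make-up gain adds 6 dB: -23 + 6 = -17 dBV.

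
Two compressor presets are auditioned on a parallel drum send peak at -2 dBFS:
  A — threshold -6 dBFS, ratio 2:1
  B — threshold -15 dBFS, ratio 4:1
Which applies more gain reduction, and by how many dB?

B, by 7.75 dB

A: GR = 4 − 4/2 = 2 dB.
B: GR = 13 − 13/4 = 9.75 dB.
B reduces 7.75 dB more.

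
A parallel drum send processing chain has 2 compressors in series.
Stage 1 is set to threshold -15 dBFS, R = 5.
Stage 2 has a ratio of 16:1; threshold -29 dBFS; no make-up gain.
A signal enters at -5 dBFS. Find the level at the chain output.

Stage 1: 10 dB above -15 dBFS, reduced 5:1 to 2 dB above → -13 dBFS.
Stage 2: -13 dBFS is 16 dB over -29 dBFS; at 16:1 that becomes 1 dB over, giving -28 dBFS.

-28 dBFS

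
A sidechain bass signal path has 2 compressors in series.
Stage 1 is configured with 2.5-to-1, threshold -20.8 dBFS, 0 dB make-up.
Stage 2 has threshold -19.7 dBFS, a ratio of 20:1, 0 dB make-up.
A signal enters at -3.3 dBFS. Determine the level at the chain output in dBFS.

-19.405 dBFS

Stage 1: 17.5 dB above -20.8 dBFS, reduced 2.5:1 to 7 dB above → -13.8 dBFS.
Stage 2: -13.8 dBFS is 5.9 dB over -19.7 dBFS; at 20:1 that becomes 0.295 dB over, giving -19.405 dBFS.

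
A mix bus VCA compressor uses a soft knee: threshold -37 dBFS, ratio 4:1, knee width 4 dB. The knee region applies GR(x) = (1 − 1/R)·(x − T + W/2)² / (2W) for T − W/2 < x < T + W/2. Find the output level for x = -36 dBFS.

-36.84375 dBFS

x − T + W/2 = -36 − (-37) + 2 = 3.
GR = (1 − 1/4) × 3² / 8 = 0.75 × 9 / 8 = 0.84375 dB.
Output = -36 − 0.84375 = -36.84375 dBFS.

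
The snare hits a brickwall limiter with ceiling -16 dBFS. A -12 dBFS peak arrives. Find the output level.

-16 dBFS

The limiter clamps the peak to its -16 dBFS ceiling.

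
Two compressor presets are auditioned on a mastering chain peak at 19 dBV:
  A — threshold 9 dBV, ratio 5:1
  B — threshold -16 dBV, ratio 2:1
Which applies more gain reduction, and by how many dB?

A: overshoot 10 dB → output overshoot 2 dB → GR 8 dB.
B: overshoot 35 dB → output overshoot 17.5 dB → GR 17.5 dB.
Difference: 9.5 dB in favour of B.

B, by 9.5 dB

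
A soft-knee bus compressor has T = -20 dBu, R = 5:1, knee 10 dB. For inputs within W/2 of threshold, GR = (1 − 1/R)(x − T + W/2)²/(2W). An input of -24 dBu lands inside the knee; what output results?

-24.04 dBu

x − T + W/2 = -24 − (-20) + 5 = 1.
GR = (1 − 1/5) × 1² / 20 = 0.8 × 1 / 20 = 0.04 dB.
Output = -24 − 0.04 = -24.04 dBu.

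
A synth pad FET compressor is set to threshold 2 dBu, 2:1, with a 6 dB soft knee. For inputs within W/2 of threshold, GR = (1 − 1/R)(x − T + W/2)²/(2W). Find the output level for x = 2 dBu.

1.625 dBu

x − T + W/2 = 2 − 2 + 3 = 3.
GR = (1 − 1/2) × 3² / 12 = 0.5 × 9 / 12 = 0.375 dB.
Output = 2 − 0.375 = 1.625 dBu.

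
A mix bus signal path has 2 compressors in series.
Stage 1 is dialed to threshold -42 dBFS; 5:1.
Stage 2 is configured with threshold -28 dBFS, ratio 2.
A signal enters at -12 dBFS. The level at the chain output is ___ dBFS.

-36 dBFS

Stage 1: 30 dB above -42 dBFS, reduced 5:1 to 6 dB above → -36 dBFS.
Stage 2: below threshold (-36 ≤ -28); passes unchanged; output -36 dBFS.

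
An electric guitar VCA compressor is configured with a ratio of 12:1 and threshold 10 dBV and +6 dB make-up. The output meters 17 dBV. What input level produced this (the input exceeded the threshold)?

22 dBV

Remove make-up: 17 − 6 = 11 dBV.
The compressed level sits 11 − 10 = 1 dB over threshold.
Undo the ratio: input overshoot = 1 × 12 = 12 dB, giving input = 22 dBV.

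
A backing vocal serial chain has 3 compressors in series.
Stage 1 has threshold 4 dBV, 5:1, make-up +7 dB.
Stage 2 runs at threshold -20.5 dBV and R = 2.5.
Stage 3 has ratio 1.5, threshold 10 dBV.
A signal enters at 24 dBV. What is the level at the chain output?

Stage 1: overshoot 20 dB → 20/5 = 4 dB → 8 dBV; +7 dB make-up → 15 dBV.
Stage 2: overshoot 35.5 dB → 35.5/2.5 = 14.2 dB → -6.3 dBV.
Stage 3: -6.3 dBV is at or below the 10 dBV threshold — no compression; output -6.3 dBV.

-6.3 dBV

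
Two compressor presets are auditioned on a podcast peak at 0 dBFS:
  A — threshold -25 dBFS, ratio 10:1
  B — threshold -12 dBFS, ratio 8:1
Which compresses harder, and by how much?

A: 25 dB over, compressed to 2.5 dB over, so 22.5 dB of GR.
B: 12 dB over, compressed to 1.5 dB over, so 10.5 dB of GR.
A applies 12 dB more gain reduction.

A, by 12 dB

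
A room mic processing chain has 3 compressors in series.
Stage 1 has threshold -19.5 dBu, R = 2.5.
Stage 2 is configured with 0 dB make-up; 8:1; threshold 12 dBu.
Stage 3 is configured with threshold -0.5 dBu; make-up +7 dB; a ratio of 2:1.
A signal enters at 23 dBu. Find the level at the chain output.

4.5 dBu

Stage 1: overshoot 42.5 dB → 42.5/2.5 = 17 dB → -2.5 dBu.
Stage 2: -2.5 dBu is at or below the 12 dBu threshold — no compression; output -2.5 dBu.
Stage 3: -2.5 dBu is at or below the -0.5 dBu threshold — no compression; make-up brings it to 4.5 dBu.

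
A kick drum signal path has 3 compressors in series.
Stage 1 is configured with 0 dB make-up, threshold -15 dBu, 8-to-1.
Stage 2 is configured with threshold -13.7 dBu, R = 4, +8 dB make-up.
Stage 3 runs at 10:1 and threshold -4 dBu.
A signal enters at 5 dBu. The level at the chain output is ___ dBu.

Stage 1: 5 dBu is 20 dB over -15 dBu; at 8:1 that becomes 2.5 dB over, giving -12.5 dBu.
Stage 2: -12.5 dBu is 1.2 dB over -13.7 dBu; at 4:1 that becomes 0.3 dB over, giving -13.4 dBu; +8 dB make-up → -5.4 dBu.
Stage 3: below threshold (-5.4 ≤ -4); passes unchanged; output -5.4 dBu.

-5.4 dBu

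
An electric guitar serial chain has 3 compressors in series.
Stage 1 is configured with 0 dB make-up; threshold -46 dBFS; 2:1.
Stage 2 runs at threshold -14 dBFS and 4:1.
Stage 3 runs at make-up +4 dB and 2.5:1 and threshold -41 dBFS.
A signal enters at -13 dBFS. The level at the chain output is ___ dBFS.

-32.4 dBFS

Stage 1: -13 dBFS is 33 dB over -46 dBFS; at 2:1 that becomes 16.5 dB over, giving -29.5 dBFS.
Stage 2: -29.5 dBFS ≤ -14 dBFS, so stage 2 doesn't engage; output -29.5 dBFS.
Stage 3: -29.5 dBFS is 11.5 dB over -41 dBFS; at 2.5:1 that becomes 4.6 dB over, giving -36.4 dBFS; +4 dB make-up → -32.4 dBFS.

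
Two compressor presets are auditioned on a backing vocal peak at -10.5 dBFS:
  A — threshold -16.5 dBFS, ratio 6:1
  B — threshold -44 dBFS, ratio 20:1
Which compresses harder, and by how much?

B, by 26.825 dB

A: overshoot 6 dB → output overshoot 1 dB → GR 5 dB.
B: overshoot 33.5 dB → output overshoot 1.675 dB → GR 31.825 dB.
B applies 26.825 dB more gain reduction.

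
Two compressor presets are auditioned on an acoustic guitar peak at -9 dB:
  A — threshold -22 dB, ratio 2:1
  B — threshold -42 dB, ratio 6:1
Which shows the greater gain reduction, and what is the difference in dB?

B, by 21 dB

A: overshoot 13 dB → output overshoot 6.5 dB → GR 6.5 dB.
B: overshoot 33 dB → output overshoot 5.5 dB → GR 27.5 dB.
Difference: 21 dB in favour of B.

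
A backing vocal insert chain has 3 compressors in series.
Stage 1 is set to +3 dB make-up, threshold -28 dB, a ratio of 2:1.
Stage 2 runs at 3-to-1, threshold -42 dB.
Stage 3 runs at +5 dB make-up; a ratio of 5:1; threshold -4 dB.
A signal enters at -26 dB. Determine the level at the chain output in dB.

Stage 1: overshoot 2 dB → 2/2 = 1 dB → -27 dB; +3 dB make-up → -24 dB.
Stage 2: -24 dB is 18 dB over -42 dB; at 3:1 that becomes 6 dB over, giving -36 dB.
Stage 3: -36 dB ≤ -4 dB, so stage 3 doesn't engage; make-up brings it to -31 dB.

-31 dB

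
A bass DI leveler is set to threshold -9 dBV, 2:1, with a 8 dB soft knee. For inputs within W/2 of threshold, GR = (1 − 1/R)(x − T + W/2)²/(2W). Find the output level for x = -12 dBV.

-12.03125 dBV

x − T + W/2 = -12 − (-9) + 4 = 1.
GR = (1 − 1/2) × 1² / 16 = 0.5 × 1 / 16 = 0.03125 dB.
Output = -12 − 0.03125 = -12.03125 dBV.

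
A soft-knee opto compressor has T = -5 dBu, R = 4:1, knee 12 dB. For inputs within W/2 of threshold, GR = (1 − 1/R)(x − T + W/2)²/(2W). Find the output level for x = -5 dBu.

-6.125 dBu

x − T + W/2 = -5 − (-5) + 6 = 6.
GR = (1 − 1/4) × 6² / 24 = 0.75 × 36 / 24 = 1.125 dB.
Output = -5 − 1.125 = -6.125 dBu.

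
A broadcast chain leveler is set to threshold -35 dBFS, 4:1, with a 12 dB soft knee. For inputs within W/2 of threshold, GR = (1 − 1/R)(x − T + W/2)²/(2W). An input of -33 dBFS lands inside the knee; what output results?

x − T + W/2 = -33 − (-35) + 6 = 8.
GR = (1 − 1/4) × 8² / 24 = 0.75 × 64 / 24 = 2 dB.
Output = -33 − 2 = -35 dBFS.

-35 dBFS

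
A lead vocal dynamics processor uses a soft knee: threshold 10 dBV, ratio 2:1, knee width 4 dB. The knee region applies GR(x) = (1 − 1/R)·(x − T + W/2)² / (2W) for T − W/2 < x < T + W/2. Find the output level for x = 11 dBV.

x − T + W/2 = 11 − 10 + 2 = 3.
GR = (1 − 1/2) × 3² / 8 = 0.5 × 9 / 8 = 0.5625 dB.
Output = 11 − 0.5625 = 10.4375 dBV.

10.4375 dBV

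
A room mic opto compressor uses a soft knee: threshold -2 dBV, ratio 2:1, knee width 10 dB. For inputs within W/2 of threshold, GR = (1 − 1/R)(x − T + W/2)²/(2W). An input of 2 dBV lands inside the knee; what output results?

-0.025 dBV

x − T + W/2 = 2 − (-2) + 5 = 9.
GR = (1 − 1/2) × 9² / 20 = 0.5 × 81 / 20 = 2.025 dB.
Output = 2 − 2.025 = -0.025 dBV.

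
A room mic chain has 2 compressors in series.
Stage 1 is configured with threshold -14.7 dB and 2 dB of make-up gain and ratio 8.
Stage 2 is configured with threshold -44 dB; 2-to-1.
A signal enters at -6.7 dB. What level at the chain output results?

-27.85 dB

Stage 1: -6.7 dB is 8 dB over -14.7 dB; at 8:1 that becomes 1 dB over, giving -13.7 dB; +2 dB make-up → -11.7 dB.
Stage 2: 32.3 dB above -44 dB, reduced 2:1 to 16.15 dB above → -27.85 dB.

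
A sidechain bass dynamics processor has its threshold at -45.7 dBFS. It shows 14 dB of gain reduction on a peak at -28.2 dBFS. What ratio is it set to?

Input overshoot = -28.2 − (-45.7) = 17.5 dB.
Output overshoot = 17.5 − 14 = 3.5 dB.
Ratio = input overshoot / output overshoot = 17.5 / 3.5 = 5.

5:1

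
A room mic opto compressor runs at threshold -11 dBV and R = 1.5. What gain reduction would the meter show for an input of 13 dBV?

The signal is 24 dB above threshold.
A 1.5:1 ratio leaves 16 dB of that excess.
GR = overshoot in − overshoot out = 24 − 16 = 8 dB.

8 dB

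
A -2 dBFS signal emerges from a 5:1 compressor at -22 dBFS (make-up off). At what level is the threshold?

Let T be the threshold. Output overshoot = (input overshoot)/R, so -22 − T = (-2 − T)/5.
5·(-22 − T) = -2 − T → 4·T = -110 − (-2) = -108.
T = -108/4 = -27 dBFS.

-27 dBFS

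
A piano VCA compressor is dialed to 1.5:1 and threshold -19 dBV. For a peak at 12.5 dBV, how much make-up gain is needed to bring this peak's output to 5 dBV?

3 dB

Overshoot 31.5 dB → 31.5/1.5 = 21 dB after compression, so the compressed level is -19 + 21 = 2 dBV.
Make-up = target − compressed = 5 − 2 = 3 dB.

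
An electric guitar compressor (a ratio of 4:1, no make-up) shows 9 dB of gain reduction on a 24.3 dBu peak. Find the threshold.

Let T be the threshold. Output overshoot = (input overshoot)/R, so 15.3 − T = (24.3 − T)/4.
4·(15.3 − T) = 24.3 − T → 3·T = 61.2 − 24.3 = 36.9.
T = 36.9/3 = 12.3 dBu.

12.3 dBu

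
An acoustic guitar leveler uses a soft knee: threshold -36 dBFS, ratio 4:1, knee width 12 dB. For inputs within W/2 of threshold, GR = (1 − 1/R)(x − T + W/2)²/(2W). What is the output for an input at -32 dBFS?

x − T + W/2 = -32 − (-36) + 6 = 10.
GR = (1 − 1/4) × 10² / 24 = 0.75 × 100 / 24 = 3.125 dB.
Output = -32 − 3.125 = -35.125 dBFS.

-35.125 dBFS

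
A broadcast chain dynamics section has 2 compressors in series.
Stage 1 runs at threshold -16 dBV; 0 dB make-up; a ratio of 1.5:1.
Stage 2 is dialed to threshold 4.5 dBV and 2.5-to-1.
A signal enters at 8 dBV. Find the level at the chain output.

Stage 1: overshoot 24 dB → 24/1.5 = 16 dB → 0 dBV.
Stage 2: 0 dBV ≤ 4.5 dBV, so stage 2 doesn't engage; output 0 dBV.

0 dBV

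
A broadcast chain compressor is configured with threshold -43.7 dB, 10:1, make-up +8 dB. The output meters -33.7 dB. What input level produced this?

-23.7 dB

Remove make-up: -33.7 − 8 = -41.7 dB.
That's 2 dB above the -43.7 dB threshold.
Undo the ratio: input overshoot = 2 × 10 = 20 dB, giving input = -23.7 dB.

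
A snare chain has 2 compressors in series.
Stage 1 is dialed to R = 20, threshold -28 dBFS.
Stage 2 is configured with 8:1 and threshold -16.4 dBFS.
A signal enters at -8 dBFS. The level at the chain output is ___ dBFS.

Stage 1: overshoot 20 dB → 20/20 = 1 dB → -27 dBFS.
Stage 2: -27 dBFS is at or below the -16.4 dBFS threshold — no compression; output -27 dBFS.

-27 dBFS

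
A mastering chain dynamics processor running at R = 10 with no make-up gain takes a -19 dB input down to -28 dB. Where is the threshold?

Gain reduction = -19 − (-28) = 9 dB; output overshoot = GR / (R − 1) = 9 / 9 = 1 dB.
Threshold = output − output overshoot = -28 − 1 = -29 dB.

-29 dB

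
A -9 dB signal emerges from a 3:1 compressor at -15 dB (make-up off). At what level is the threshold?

Gain reduction = -9 − (-15) = 6 dB; output overshoot = GR / (R − 1) = 6 / 2 = 3 dB.
Threshold = output − output overshoot = -15 − 3 = -18 dB.

-18 dB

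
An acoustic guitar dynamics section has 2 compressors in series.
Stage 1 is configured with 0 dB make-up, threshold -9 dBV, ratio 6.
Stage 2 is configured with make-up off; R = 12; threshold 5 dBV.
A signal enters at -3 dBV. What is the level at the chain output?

-8 dBV

Stage 1: overshoot 6 dB → 6/6 = 1 dB → -8 dBV.
Stage 2: -8 dBV is at or below the 5 dBV threshold — no compression; output -8 dBV.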